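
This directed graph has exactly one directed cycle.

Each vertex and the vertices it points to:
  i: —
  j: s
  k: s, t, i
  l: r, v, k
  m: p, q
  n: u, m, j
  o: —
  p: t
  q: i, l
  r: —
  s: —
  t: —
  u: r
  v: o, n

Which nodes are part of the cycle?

l, m, n, q, v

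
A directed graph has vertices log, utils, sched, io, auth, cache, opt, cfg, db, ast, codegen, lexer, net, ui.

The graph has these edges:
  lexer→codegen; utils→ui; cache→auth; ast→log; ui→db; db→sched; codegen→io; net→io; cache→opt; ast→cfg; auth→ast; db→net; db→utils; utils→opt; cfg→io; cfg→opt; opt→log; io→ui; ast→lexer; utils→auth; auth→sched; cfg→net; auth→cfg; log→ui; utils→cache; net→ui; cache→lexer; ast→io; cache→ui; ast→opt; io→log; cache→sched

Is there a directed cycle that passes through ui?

Yes

ui is on a cycle iff ui can reach itself via ≥1 edge.
ui → db → utils → ui — yes.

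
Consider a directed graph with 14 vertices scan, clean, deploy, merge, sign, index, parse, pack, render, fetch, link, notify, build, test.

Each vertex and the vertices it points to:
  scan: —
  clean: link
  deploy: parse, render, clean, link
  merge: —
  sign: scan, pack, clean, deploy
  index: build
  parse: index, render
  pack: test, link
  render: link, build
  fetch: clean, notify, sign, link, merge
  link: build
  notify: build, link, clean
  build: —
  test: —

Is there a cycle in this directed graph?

DFS with white/gray/black marking, starting from deploy:
deploy gray
  parse gray
    index gray
      build gray
      build black
    index black
    render gray
      link gray
        link→build: build black — skip
      link black
      render→build: build black — skip
    render black
  parse black
  deploy→render: render black — skip
  clean gray
    clean→link: link black — skip
  clean black
  deploy→link: link black — skip
deploy black
scan gray
scan black
merge gray
merge black
sign gray
  sign→scan: scan black — skip
  pack gray
    test gray
    test black
    pack→link: link black — skip
  pack black
  sign→clean: clean black — skip
  sign→deploy: deploy black — skip
sign black
fetch gray
  fetch→clean: clean black — skip
  notify gray
    notify→build: build black — skip
    notify→link: link black — skip
    notify→clean: clean black — skip
  notify black
  fetch→sign: sign black — skip
  fetch→link: link black — skip
  fetch→merge: merge black — skip
fetch black
Every edge goes to a white or black vertex — no back edge, so the graph is acyclic.

No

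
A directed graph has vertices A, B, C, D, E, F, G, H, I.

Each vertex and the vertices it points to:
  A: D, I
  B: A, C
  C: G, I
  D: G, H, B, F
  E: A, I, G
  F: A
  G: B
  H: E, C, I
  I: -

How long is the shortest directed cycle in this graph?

3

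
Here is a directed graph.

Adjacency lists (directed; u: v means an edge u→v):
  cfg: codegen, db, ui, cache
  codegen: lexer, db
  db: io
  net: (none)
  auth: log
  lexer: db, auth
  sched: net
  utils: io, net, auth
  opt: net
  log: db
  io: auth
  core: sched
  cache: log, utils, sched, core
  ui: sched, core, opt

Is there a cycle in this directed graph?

DFS with white/gray/black marking, starting from core:
core gray
  sched gray
    net gray
    net black
  sched black
core black
cfg gray
  codegen gray
    lexer gray
      db gray
        io gray
          auth gray
            log gray
              log→db: db is gray → back edge
Back edge found, so a cycle exists: db → io → auth → log → db.

Yes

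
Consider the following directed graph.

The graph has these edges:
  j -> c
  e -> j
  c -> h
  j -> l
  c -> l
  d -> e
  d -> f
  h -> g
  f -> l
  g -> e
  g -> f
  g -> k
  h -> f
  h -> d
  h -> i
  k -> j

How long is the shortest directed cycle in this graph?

5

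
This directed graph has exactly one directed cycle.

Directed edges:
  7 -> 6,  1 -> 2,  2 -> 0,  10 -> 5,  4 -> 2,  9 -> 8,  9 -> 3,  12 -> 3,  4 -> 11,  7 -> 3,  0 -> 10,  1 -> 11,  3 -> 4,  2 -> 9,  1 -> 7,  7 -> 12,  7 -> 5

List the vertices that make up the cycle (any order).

DFS with gray/black marking from 2:
2 gray
  0 gray
    10 gray
      5 gray
      5 black
    10 black
  0 black
  9 gray
    8 gray
    8 black
    3 gray
      4 gray
        11 gray
        11 black
        4→2: 2 is gray → back edge
Back edge closes the cycle 2 → 9 → 3 → 4 → 2; its vertices are {2, 3, 4, 9}.

2, 3, 4, 9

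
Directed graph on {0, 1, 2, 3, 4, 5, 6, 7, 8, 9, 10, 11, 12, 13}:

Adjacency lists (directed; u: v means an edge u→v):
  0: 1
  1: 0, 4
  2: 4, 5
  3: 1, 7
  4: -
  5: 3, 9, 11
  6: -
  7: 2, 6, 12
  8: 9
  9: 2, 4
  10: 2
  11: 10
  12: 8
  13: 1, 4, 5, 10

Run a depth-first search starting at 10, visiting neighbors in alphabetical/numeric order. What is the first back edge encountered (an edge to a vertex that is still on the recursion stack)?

0->1

DFS from 10 (visiting neighbors in alphabetical/numeric order); mark gray on enter, black on exit:
10 gray
  2 gray
    4 gray
    4 black
    5 gray
      3 gray
        1 gray
          0 gray
            0→1: 1 is gray → back edge
First back edge: 0 → 1.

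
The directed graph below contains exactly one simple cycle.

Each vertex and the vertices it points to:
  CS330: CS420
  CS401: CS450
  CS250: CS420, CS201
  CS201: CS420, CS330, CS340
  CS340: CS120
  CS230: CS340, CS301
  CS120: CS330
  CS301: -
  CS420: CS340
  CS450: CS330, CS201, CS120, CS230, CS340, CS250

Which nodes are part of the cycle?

DFS with gray/black marking from CS120:
CS120 gray
  CS330 gray
    CS420 gray
      CS340 gray
        CS340→CS120: CS120 is gray → back edge
Back edge closes the cycle CS120 → CS330 → CS420 → CS340 → CS120; its vertices are {CS120, CS330, CS340, CS420}.

CS120, CS330, CS340, CS420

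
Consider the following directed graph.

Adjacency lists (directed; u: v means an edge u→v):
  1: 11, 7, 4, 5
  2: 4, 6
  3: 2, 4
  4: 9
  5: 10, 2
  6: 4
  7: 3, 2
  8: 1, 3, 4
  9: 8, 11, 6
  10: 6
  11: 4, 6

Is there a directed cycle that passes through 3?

3 is on a cycle iff 3 can reach itself via ≥1 edge.
3 → 4 → 9 → 8 → 3 — yes.

Yes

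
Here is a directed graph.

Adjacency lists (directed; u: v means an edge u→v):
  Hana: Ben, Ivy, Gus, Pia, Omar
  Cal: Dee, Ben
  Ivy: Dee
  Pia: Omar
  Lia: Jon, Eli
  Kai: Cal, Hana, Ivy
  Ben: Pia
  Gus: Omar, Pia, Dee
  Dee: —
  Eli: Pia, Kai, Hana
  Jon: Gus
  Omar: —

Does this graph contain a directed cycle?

No

DFS with white/gray/black marking, starting from Gus:
Gus gray
  Omar gray
  Omar black
  Pia gray
    Pia→Omar: Omar black — skip
  Pia black
  Dee gray
  Dee black
Gus black
Hana gray
  Ben gray
    Ben→Pia: Pia black — skip
  Ben black
  Ivy gray
    Ivy→Dee: Dee black — skip
  Ivy black
  Hana→Gus: Gus black — skip
  Hana→Pia: Pia black — skip
  Hana→Omar: Omar black — skip
Hana black
Cal gray
  Cal→Dee: Dee black — skip
  Cal→Ben: Ben black — skip
Cal black
Lia gray
  Jon gray
    Jon→Gus: Gus black — skip
  Jon black
  Eli gray
    Eli→Pia: Pia black — skip
    Kai gray
      Kai→Cal: Cal black — skip
      Kai→Hana: Hana black — skip
      Kai→Ivy: Ivy black — skip
    Kai black
    Eli→Hana: Hana black — skip
  Eli black
Lia black
Every edge goes to a white or black vertex — no back edge, so the graph is acyclic.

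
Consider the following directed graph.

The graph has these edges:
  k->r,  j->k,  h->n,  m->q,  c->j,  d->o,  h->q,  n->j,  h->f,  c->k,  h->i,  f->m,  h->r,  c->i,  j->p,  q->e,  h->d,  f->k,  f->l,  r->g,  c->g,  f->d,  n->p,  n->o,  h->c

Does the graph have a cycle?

No

DFS with white/gray/black marking, starting from g:
g gray
g black
n gray
  o gray
  o black
  p gray
  p black
  j gray
    j→p: p black — skip
    k gray
      r gray
        r→g: g black — skip
      r black
    k black
  j black
n black
q gray
  e gray
  e black
q black
i gray
i black
c gray
  c→k: k black — skip
  c→i: i black — skip
  c→j: j black — skip
  c→g: g black — skip
c black
m gray
  m→q: q black — skip
m black
l gray
l black
f gray
  f→l: l black — skip
  f→k: k black — skip
  d gray
    d→o: o black — skip
  d black
  f→m: m black — skip
f black
h gray
  h→f: f black — skip
  h→n: n black — skip
  h→q: q black — skip
  h→d: d black — skip
  h→c: c black — skip
  h→i: i black — skip
  h→r: r black — skip
h black
Every edge goes to a white or black vertex — no back edge, so the graph is acyclic.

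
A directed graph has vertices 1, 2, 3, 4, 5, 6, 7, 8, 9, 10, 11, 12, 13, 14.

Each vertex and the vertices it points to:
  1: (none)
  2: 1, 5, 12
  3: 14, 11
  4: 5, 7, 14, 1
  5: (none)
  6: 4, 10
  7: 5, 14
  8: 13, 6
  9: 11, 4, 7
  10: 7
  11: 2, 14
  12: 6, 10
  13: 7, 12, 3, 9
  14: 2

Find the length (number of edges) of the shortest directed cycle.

5

For each vertex v, BFS finds the shortest path from v back to v.
The shortest such closed walk is 6 → 4 → 14 → 2 → 12 → 6, length 5.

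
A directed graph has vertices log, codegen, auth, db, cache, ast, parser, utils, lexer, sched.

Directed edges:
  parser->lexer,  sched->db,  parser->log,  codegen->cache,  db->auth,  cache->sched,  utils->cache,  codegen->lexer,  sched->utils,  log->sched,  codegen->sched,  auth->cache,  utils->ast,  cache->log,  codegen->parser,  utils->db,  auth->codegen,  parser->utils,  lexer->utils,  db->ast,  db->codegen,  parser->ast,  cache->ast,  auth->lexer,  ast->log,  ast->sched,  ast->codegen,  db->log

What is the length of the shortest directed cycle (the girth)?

3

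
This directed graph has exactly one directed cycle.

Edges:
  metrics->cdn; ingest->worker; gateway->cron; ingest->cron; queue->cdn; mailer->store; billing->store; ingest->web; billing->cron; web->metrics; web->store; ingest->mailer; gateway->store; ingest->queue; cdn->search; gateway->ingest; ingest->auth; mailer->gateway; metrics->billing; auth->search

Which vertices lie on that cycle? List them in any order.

ingest, mailer, gateway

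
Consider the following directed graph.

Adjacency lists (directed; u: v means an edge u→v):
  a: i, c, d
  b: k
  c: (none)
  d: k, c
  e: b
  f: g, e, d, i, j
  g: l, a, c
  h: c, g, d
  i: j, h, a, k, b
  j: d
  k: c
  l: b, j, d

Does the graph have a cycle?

DFS with white/gray/black marking, starting from b:
b gray
  k gray
    c gray
    c black
  k black
b black
a gray
  i gray
    j gray
      d gray
        d→k: k black — skip
        d→c: c black — skip
      d black
    j black
    h gray
      h→c: c black — skip
      g gray
        l gray
          l→b: b black — skip
          l→j: j black — skip
          l→d: d black — skip
        l black
        g→a: a is gray → back edge
Back edge found, so a cycle exists: a → i → h → g → a.

Yes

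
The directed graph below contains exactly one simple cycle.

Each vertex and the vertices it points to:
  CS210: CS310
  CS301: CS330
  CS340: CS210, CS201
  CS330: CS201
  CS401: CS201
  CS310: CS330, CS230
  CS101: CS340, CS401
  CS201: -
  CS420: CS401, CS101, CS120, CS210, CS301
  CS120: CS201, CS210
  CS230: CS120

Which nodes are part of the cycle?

CS120, CS210, CS230, CS310

DFS with gray/black marking from CS120:
CS120 gray
  CS201 gray
  CS201 black
  CS210 gray
    CS310 gray
      CS330 gray
        CS330→CS201: CS201 black — skip
      CS330 black
      CS230 gray
        CS230→CS120: CS120 is gray → back edge
Back edge closes the cycle CS120 → CS210 → CS310 → CS230 → CS120; its vertices are {CS120, CS210, CS230, CS310}.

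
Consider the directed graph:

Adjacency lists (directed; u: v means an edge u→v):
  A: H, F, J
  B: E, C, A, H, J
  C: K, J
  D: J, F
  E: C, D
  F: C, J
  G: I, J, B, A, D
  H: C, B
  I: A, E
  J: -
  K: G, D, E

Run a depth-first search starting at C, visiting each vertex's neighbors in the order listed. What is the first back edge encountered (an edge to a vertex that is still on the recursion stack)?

H->C

DFS from C (visiting each vertex's neighbors in the order listed); mark gray on enter, black on exit:
C gray
  K gray
    G gray
      I gray
        A gray
          H gray
            H→C: C is gray → back edge
First back edge: H → C.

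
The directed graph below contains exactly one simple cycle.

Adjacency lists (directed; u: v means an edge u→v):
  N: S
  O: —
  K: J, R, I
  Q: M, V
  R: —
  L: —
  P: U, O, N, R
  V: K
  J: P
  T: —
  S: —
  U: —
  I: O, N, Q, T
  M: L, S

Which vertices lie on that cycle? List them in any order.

I, K, Q, V

DFS with gray/black marking from K:
K gray
  J gray
    P gray
      U gray
      U black
      O gray
      O black
      N gray
        S gray
        S black
      N black
      R gray
      R black
    P black
  J black
  K→R: R black — skip
  I gray
    I→O: O black — skip
    I→N: N black — skip
    Q gray
      M gray
        L gray
        L black
        M→S: S black — skip
      M black
      V gray
        V→K: K is gray → back edge
Back edge closes the cycle K → I → Q → V → K; its vertices are {I, K, Q, V}.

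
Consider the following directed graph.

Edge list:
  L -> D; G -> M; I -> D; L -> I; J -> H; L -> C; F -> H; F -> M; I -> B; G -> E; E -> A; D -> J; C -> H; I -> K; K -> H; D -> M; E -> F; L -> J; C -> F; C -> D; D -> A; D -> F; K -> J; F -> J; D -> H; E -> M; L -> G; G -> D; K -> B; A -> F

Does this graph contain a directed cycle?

No

DFS with white/gray/black marking, starting from D:
D gray
  J gray
    H gray
    H black
  J black
  A gray
    F gray
      F→J: J black — skip
      M gray
      M black
      F→H: H black — skip
    F black
  A black
  D→H: H black — skip
  D→F: F black — skip
  D→M: M black — skip
D black
B gray
B black
C gray
  C→H: H black — skip
  C→F: F black — skip
  C→D: D black — skip
C black
E gray
  E→F: F black — skip
  E→A: A black — skip
  E→M: M black — skip
E black
G gray
  G→D: D black — skip
  G→M: M black — skip
  G→E: E black — skip
G black
I gray
  I→B: B black — skip
  K gray
    K→J: J black — skip
    K→H: H black — skip
    K→B: B black — skip
  K black
  I→D: D black — skip
I black
L gray
  L→D: D black — skip
  L→G: G black — skip
  L→J: J black — skip
  L→I: I black — skip
  L→C: C black — skip
L black
Every edge goes to a white or black vertex — no back edge, so the graph is acyclic.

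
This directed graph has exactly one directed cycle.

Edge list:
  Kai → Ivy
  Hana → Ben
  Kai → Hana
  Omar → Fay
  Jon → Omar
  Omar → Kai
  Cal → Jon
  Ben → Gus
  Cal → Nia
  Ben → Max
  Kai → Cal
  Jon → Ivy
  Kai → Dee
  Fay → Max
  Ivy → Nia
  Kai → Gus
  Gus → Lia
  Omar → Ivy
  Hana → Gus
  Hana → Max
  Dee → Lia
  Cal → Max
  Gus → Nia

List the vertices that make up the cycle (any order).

Cal, Jon, Kai, Omar

DFS with gray/black marking from Omar:
Omar gray
  Ivy gray
    Nia gray
    Nia black
  Ivy black
  Fay gray
    Max gray
    Max black
  Fay black
  Kai gray
    Cal gray
      Cal→Nia: Nia black — skip
      Jon gray
        Jon→Omar: Omar is gray → back edge
Back edge closes the cycle Omar → Kai → Cal → Jon → Omar; its vertices are {Cal, Jon, Kai, Omar}.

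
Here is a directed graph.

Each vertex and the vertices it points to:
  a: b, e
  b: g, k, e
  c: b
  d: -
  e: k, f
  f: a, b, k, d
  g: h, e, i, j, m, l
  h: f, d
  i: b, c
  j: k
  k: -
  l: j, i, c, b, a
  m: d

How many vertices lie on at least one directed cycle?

9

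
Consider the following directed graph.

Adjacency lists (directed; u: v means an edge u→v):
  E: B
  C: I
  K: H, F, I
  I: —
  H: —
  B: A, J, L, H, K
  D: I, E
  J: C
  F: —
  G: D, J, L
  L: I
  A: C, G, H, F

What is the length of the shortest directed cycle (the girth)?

For each vertex v, BFS finds the shortest path from v back to v.
The shortest such closed walk is D → E → B → A → G → D, length 5.

5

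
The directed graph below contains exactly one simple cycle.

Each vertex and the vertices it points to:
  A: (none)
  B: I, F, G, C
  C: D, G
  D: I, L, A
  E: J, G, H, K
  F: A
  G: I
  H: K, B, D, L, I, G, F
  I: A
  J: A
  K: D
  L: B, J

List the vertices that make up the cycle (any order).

DFS with gray/black marking from L:
L gray
  B gray
    I gray
      A gray
      A black
    I black
    F gray
      F→A: A black — skip
    F black
    G gray
      G→I: I black — skip
    G black
    C gray
      D gray
        D→I: I black — skip
        D→L: L is gray → back edge
Back edge closes the cycle L → B → C → D → L; its vertices are {B, C, D, L}.

B, C, D, L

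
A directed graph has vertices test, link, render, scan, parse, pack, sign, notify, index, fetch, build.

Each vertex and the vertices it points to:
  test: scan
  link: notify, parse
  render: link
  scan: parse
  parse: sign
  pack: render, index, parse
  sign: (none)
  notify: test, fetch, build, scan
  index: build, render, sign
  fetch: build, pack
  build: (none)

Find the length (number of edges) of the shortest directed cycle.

5

For each vertex v, BFS finds the shortest path from v back to v.
The shortest such closed walk is render → link → notify → fetch → pack → render, length 5.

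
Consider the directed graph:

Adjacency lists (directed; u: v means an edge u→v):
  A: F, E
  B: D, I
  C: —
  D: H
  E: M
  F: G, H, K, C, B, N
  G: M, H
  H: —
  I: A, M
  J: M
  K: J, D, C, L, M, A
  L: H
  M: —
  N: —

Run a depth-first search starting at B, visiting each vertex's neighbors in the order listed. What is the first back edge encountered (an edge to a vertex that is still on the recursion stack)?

K→A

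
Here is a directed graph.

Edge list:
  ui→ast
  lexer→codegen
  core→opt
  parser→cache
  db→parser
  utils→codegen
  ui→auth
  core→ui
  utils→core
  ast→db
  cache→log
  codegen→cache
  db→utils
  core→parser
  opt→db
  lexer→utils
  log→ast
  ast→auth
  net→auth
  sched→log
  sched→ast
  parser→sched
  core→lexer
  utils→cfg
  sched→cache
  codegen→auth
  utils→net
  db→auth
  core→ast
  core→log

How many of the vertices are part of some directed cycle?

12

A vertex is on a directed cycle iff it belongs to a strongly connected component of size ≥ 2 (or has a self-loop).
The vertices on cycles are {db, ui, ast, log, opt, core, cache, lexer, sched, utils, parser, codegen} — 12 in total.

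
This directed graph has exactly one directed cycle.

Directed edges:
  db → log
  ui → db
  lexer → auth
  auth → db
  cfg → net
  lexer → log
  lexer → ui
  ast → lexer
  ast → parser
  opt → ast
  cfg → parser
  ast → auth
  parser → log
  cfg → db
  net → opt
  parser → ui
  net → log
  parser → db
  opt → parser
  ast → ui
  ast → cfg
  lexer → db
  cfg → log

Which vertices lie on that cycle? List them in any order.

ast, cfg, net, opt

DFS with gray/black marking from opt:
opt gray
  parser gray
    db gray
      log gray
      log black
    db black
    ui gray
      ui→db: db black — skip
    ui black
    parser→log: log black — skip
  parser black
  ast gray
    lexer gray
      lexer→db: db black — skip
      lexer→log: log black — skip
      auth gray
        auth→db: db black — skip
      auth black
      lexer→ui: ui black — skip
    lexer black
    ast→ui: ui black — skip
    ast→auth: auth black — skip
    ast→parser: parser black — skip
    cfg gray
      cfg→log: log black — skip
      cfg→db: db black — skip
      cfg→parser: parser black — skip
      net gray
        net→log: log black — skip
        net→opt: opt is gray → back edge
Back edge closes the cycle opt → ast → cfg → net → opt; its vertices are {ast, cfg, net, opt}.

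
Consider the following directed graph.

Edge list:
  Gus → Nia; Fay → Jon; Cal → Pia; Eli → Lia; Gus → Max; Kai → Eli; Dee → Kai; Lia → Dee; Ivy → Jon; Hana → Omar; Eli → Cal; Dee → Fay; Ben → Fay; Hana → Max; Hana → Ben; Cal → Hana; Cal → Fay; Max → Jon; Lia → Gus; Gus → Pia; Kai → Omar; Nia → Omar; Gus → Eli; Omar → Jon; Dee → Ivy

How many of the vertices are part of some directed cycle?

5

A vertex is on a directed cycle iff it belongs to a strongly connected component of size ≥ 2 (or has a self-loop).
The vertices on cycles are {Dee, Eli, Gus, Kai, Lia} — 5 in total.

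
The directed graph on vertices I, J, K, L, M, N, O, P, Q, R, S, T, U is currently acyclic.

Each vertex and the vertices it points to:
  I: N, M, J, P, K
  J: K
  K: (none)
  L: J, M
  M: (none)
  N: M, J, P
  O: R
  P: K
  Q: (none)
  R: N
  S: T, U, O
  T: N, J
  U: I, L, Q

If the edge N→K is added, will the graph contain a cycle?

No

Adding N→K creates a cycle iff K can already reach N.
Explore from K: no path reaches N. The graph stays acyclic.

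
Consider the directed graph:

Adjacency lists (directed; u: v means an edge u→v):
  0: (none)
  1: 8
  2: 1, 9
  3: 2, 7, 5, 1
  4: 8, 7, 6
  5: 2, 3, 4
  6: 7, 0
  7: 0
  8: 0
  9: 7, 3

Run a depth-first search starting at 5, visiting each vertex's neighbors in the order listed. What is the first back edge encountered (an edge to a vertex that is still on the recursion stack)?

3->2

DFS from 5 (visiting each vertex's neighbors in the order listed); mark gray on enter, black on exit:
5 gray
  2 gray
    1 gray
      8 gray
        0 gray
        0 black
      8 black
    1 black
    9 gray
      7 gray
        7→0: 0 black — skip
      7 black
      3 gray
        3→2: 2 is gray → back edge
First back edge: 3 → 2.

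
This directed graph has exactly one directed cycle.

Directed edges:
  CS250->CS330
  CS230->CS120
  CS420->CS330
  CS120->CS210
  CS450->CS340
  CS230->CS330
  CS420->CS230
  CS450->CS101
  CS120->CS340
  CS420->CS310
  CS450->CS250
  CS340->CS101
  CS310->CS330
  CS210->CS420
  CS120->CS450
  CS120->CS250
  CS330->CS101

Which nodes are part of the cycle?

CS120, CS210, CS230, CS420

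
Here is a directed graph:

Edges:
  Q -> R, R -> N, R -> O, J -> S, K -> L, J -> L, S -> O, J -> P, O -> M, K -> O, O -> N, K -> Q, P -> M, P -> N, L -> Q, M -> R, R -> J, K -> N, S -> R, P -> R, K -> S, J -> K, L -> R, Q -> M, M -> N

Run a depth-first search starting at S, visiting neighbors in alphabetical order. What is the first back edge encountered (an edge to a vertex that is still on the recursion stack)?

DFS from S (visiting neighbors in alphabetical order); mark gray on enter, black on exit:
S gray
  O gray
    M gray
      N gray
      N black
      R gray
        J gray
          K gray
            L gray
              Q gray
                Q→M: M is gray → back edge
First back edge: Q → M.

Q→M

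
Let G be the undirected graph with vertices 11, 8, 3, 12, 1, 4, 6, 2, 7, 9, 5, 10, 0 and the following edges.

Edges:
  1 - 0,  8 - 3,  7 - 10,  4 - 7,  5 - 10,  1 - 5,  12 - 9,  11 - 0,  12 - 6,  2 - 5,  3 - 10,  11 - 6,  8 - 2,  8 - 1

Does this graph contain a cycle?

Yes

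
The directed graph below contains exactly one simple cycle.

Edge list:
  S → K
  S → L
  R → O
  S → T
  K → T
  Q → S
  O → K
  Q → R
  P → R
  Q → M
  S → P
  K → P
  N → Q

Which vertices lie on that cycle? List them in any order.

K, O, P, R

DFS with gray/black marking from R:
R gray
  O gray
    K gray
      T gray
      T black
      P gray
        P→R: R is gray → back edge
Back edge closes the cycle R → O → K → P → R; its vertices are {K, O, P, R}.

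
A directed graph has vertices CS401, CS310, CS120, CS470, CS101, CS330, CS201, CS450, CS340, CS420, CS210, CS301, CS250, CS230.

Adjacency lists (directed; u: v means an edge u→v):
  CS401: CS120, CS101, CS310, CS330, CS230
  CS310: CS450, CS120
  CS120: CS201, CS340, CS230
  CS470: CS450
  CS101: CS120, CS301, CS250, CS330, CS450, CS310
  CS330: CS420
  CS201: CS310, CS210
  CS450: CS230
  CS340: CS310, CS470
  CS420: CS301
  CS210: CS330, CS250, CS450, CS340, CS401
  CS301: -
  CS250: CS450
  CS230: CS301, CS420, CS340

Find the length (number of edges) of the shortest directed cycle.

For each vertex v, BFS finds the shortest path from v back to v.
The shortest such closed walk is CS120 → CS340 → CS310 → CS120, length 3.

3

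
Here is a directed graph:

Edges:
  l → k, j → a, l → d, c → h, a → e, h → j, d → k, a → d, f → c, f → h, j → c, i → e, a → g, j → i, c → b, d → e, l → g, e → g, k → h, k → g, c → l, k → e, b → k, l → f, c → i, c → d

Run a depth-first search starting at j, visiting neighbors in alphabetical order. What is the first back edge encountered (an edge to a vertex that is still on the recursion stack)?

h→j

DFS from j (visiting neighbors in alphabetical order); mark gray on enter, black on exit:
j gray
  a gray
    d gray
      e gray
        g gray
        g black
      e black
      k gray
        k→e: e black — skip
        k→g: g black — skip
        h gray
          h→j: j is gray → back edge
First back edge: h → j.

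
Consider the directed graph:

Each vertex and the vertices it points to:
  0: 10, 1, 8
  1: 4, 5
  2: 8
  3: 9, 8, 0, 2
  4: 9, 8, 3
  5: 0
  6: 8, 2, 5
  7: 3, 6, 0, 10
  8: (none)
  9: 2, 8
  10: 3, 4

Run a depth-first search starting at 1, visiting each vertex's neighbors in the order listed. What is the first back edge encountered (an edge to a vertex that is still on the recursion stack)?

10→3

DFS from 1 (visiting each vertex's neighbors in the order listed); mark gray on enter, black on exit:
1 gray
  4 gray
    9 gray
      2 gray
        8 gray
        8 black
      2 black
      9→8: 8 black — skip
    9 black
    4→8: 8 black — skip
    3 gray
      3→9: 9 black — skip
      3→8: 8 black — skip
      0 gray
        10 gray
          10→3: 3 is gray → back edge
First back edge: 10 → 3.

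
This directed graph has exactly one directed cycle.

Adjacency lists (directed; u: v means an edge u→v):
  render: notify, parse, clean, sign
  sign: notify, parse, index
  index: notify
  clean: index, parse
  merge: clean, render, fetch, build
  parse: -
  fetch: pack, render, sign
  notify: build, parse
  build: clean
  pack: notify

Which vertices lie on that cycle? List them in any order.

build, clean, index, notify

DFS with gray/black marking from build:
build gray
  clean gray
    index gray
      notify gray
        notify→build: build is gray → back edge
Back edge closes the cycle build → clean → index → notify → build; its vertices are {build, clean, index, notify}.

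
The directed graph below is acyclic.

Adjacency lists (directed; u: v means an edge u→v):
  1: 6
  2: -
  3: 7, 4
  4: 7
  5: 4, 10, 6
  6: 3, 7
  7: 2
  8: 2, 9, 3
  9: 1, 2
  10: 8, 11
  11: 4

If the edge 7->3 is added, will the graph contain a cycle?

Adding 7→3 creates a cycle iff 3 can already reach 7.
Path from 3: 3 → 7.
So 3 → … → 7 → 3 is a cycle.

Yes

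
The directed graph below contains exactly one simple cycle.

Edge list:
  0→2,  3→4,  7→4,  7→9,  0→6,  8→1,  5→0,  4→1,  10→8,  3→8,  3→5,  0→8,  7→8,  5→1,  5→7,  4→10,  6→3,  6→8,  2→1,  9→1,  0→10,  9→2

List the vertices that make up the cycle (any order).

0, 3, 5, 6

DFS with gray/black marking from 3:
3 gray
  5 gray
    7 gray
      8 gray
        1 gray
        1 black
      8 black
      4 gray
        10 gray
          10→8: 8 black — skip
        10 black
        4→1: 1 black — skip
      4 black
      9 gray
        9→1: 1 black — skip
        2 gray
          2→1: 1 black — skip
        2 black
      9 black
    7 black
    5→1: 1 black — skip
    0 gray
      6 gray
        6→3: 3 is gray → back edge
Back edge closes the cycle 3 → 5 → 0 → 6 → 3; its vertices are {0, 3, 5, 6}.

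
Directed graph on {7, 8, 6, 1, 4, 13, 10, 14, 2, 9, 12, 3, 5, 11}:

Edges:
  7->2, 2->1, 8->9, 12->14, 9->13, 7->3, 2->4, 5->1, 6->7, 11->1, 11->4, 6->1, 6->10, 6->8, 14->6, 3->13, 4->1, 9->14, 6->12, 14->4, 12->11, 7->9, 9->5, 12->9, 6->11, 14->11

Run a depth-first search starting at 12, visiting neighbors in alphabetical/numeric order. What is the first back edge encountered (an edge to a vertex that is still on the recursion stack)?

DFS from 12 (visiting neighbors in alphabetical/numeric order); mark gray on enter, black on exit:
12 gray
  9 gray
    5 gray
      1 gray
      1 black
    5 black
    13 gray
    13 black
    14 gray
      4 gray
        4→1: 1 black — skip
      4 black
      6 gray
        6→1: 1 black — skip
        7 gray
          2 gray
            2→1: 1 black — skip
            2→4: 4 black — skip
          2 black
          3 gray
            3→13: 13 black — skip
          3 black
          7→9: 9 is gray → back edge
First back edge: 7 → 9.

7->9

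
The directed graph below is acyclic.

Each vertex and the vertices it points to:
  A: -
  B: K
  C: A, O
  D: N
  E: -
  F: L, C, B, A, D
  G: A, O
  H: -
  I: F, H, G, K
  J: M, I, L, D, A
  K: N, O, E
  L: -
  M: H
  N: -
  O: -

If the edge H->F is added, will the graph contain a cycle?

No

Adding H→F creates a cycle iff F can already reach H.
Explore from F: no path reaches H. The graph stays acyclic.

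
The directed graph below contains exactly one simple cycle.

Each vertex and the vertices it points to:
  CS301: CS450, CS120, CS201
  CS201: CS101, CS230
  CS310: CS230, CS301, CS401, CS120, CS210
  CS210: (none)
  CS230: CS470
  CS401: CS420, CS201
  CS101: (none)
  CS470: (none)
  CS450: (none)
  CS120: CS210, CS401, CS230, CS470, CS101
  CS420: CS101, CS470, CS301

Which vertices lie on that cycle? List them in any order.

CS120, CS301, CS401, CS420

DFS with gray/black marking from CS401:
CS401 gray
  CS420 gray
    CS101 gray
    CS101 black
    CS470 gray
    CS470 black
    CS301 gray
      CS450 gray
      CS450 black
      CS120 gray
        CS210 gray
        CS210 black
        CS120→CS401: CS401 is gray → back edge
Back edge closes the cycle CS401 → CS420 → CS301 → CS120 → CS401; its vertices are {CS120, CS301, CS401, CS420}.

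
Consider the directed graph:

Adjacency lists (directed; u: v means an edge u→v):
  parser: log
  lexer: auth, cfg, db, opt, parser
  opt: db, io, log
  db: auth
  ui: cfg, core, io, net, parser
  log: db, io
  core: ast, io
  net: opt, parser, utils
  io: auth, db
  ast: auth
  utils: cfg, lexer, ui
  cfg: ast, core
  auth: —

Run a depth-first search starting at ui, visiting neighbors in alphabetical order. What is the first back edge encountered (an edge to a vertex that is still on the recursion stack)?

DFS from ui (visiting neighbors in alphabetical order); mark gray on enter, black on exit:
ui gray
  cfg gray
    ast gray
      auth gray
      auth black
    ast black
    core gray
      core→ast: ast black — skip
      io gray
        io→auth: auth black — skip
        db gray
          db→auth: auth black — skip
        db black
      io black
    core black
  cfg black
  ui→core: core black — skip
  ui→io: io black — skip
  net gray
    opt gray
      opt→db: db black — skip
      opt→io: io black — skip
      log gray
        log→db: db black — skip
        log→io: io black — skip
      log black
    opt black
    parser gray
      parser→log: log black — skip
    parser black
    utils gray
      utils→cfg: cfg black — skip
      lexer gray
        lexer→auth: auth black — skip
        lexer→cfg: cfg black — skip
        lexer→db: db black — skip
        lexer→opt: opt black — skip
        lexer→parser: parser black — skip
      lexer black
      utils→ui: ui is gray → back edge
First back edge: utils → ui.

utils→ui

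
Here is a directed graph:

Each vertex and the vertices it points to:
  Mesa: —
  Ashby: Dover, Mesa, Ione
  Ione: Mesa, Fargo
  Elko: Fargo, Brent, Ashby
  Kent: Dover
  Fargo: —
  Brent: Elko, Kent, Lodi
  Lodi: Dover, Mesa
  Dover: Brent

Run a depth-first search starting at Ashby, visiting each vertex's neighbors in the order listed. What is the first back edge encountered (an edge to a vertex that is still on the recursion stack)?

DFS from Ashby (visiting each vertex's neighbors in the order listed); mark gray on enter, black on exit:
Ashby gray
  Dover gray
    Brent gray
      Elko gray
        Fargo gray
        Fargo black
        Elko→Brent: Brent is gray → back edge
First back edge: Elko → Brent.

Elko->Brent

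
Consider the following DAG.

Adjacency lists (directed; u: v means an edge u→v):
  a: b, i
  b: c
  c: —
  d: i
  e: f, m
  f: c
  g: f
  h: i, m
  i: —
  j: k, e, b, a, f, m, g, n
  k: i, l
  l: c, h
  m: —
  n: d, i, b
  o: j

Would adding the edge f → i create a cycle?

No

Adding f→i creates a cycle iff i can already reach f.
Explore from i: no path reaches f. The graph stays acyclic.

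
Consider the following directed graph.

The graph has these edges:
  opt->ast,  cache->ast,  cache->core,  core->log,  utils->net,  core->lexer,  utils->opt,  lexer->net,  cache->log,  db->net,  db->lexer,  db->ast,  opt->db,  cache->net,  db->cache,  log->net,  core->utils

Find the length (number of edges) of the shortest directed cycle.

5

For each vertex v, BFS finds the shortest path from v back to v.
The shortest such closed walk is cache → core → utils → opt → db → cache, length 5.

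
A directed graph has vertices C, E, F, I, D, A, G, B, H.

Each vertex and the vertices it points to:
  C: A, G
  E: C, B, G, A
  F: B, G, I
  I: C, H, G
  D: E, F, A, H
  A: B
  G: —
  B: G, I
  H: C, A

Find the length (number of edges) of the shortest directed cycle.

For each vertex v, BFS finds the shortest path from v back to v.
The shortest such closed walk is H → A → B → I → H, length 4.

4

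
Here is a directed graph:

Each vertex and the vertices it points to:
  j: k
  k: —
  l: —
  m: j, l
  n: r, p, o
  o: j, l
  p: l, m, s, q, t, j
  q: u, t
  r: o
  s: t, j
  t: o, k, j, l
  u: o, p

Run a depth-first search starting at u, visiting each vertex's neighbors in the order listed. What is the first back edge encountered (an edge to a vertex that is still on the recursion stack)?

q→u

DFS from u (visiting each vertex's neighbors in the order listed); mark gray on enter, black on exit:
u gray
  o gray
    j gray
      k gray
      k black
    j black
    l gray
    l black
  o black
  p gray
    p→l: l black — skip
    m gray
      m→j: j black — skip
      m→l: l black — skip
    m black
    s gray
      t gray
        t→o: o black — skip
        t→k: k black — skip
        t→j: j black — skip
        t→l: l black — skip
      t black
      s→j: j black — skip
    s black
    q gray
      q→u: u is gray → back edge
First back edge: q → u.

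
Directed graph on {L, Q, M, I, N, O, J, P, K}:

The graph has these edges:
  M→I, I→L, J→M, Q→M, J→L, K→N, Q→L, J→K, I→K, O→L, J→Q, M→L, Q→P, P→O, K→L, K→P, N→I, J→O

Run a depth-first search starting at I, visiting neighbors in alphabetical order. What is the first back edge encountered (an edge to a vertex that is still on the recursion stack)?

N->I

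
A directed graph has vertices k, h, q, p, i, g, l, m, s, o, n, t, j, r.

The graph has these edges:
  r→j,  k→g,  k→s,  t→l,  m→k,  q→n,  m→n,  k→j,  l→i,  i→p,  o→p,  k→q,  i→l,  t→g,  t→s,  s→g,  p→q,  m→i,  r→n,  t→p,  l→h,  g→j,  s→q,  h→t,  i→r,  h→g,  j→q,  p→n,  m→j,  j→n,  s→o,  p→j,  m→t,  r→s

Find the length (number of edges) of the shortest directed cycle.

For each vertex v, BFS finds the shortest path from v back to v.
The shortest such closed walk is i → l → i, length 2.

2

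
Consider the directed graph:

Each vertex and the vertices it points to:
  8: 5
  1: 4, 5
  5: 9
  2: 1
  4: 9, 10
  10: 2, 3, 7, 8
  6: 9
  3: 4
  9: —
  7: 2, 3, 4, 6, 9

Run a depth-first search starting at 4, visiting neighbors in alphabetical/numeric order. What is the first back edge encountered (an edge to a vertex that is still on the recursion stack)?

1→4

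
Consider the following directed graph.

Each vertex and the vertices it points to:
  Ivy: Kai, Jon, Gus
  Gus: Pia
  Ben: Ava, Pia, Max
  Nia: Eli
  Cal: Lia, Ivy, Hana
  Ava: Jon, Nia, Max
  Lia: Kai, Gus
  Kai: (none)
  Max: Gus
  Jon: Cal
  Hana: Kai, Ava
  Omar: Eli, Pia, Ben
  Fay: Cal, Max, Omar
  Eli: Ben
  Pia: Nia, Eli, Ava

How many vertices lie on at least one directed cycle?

12

A vertex is on a directed cycle iff it belongs to a strongly connected component of size ≥ 2 (or has a self-loop).
The vertices on cycles are {Ava, Ben, Cal, Eli, Gus, Ivy, Jon, Lia, Max, Nia, Pia, Hana} — 12 in total.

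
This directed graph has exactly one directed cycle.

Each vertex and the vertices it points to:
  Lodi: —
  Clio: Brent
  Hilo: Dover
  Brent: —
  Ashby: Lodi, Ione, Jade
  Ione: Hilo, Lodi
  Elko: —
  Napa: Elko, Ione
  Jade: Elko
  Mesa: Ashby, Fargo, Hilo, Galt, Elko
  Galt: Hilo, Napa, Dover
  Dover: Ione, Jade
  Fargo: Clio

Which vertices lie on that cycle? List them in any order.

Hilo, Ione, Dover

DFS with gray/black marking from Dover:
Dover gray
  Ione gray
    Hilo gray
      Hilo→Dover: Dover is gray → back edge
Back edge closes the cycle Dover → Ione → Hilo → Dover; its vertices are {Hilo, Ione, Dover}.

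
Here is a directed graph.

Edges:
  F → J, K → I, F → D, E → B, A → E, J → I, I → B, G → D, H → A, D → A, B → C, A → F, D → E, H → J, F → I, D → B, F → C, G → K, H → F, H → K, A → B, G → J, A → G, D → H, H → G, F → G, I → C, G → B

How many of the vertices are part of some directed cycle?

A vertex is on a directed cycle iff it belongs to a strongly connected component of size ≥ 2 (or has a self-loop).
The vertices on cycles are {A, D, F, G, H} — 5 in total.

5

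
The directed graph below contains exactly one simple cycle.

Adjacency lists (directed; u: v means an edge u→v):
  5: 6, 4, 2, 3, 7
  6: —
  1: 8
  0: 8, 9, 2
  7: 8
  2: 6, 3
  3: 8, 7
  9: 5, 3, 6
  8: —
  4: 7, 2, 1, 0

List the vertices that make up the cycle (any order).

DFS with gray/black marking from 5:
5 gray
  6 gray
  6 black
  4 gray
    7 gray
      8 gray
      8 black
    7 black
    2 gray
      2→6: 6 black — skip
      3 gray
        3→8: 8 black — skip
        3→7: 7 black — skip
      3 black
    2 black
    1 gray
      1→8: 8 black — skip
    1 black
    0 gray
      0→8: 8 black — skip
      9 gray
        9→5: 5 is gray → back edge
Back edge closes the cycle 5 → 4 → 0 → 9 → 5; its vertices are {0, 4, 5, 9}.

0, 4, 5, 9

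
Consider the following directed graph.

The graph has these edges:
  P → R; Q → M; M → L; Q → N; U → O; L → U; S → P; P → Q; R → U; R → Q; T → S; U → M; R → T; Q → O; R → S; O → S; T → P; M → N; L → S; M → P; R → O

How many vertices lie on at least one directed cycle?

9

A vertex is on a directed cycle iff it belongs to a strongly connected component of size ≥ 2 (or has a self-loop).
The vertices on cycles are {L, M, O, P, Q, R, S, T, U} — 9 in total.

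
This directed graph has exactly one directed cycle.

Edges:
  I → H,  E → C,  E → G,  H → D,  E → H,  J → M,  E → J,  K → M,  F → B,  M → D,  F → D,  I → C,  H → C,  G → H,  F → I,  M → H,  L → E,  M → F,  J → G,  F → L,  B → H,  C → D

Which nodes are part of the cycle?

DFS with gray/black marking from M:
M gray
  F gray
    I gray
      C gray
        D gray
        D black
      C black
      H gray
        H→C: C black — skip
        H→D: D black — skip
      H black
    I black
    L gray
      E gray
        E→H: H black — skip
        J gray
          G gray
            G→H: H black — skip
          G black
          J→M: M is gray → back edge
Back edge closes the cycle M → F → L → E → J → M; its vertices are {E, F, J, L, M}.

E, F, J, L, M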